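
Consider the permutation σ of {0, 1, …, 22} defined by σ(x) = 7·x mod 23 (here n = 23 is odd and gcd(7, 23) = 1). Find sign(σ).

-1

Trace 10: π^k(10) = [10, 1, 7, 3, 21, 9, 17] for k=0..6.
2 cycles of lengths [22, 1].
2 cycles on 23: each ℓ→(−1)^(ℓ−1), product (−1)^21 = -1.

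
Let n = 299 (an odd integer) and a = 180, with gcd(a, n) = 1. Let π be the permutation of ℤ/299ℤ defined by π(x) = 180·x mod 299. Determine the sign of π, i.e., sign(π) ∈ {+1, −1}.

+1

Trace 252: π^k(252) = [252, 211, 7, 64, 158, 35, 21] for k=0..6.
π_180 has 5 disjoint cycles with lengths [132, 132, 22, 12, 1] on {0,…,298}.
n − c = 299 − 5 = 294; sign = (−1)^294 = +1.
(180|299)_J = +1 (Zolotarev's lemma cross-check).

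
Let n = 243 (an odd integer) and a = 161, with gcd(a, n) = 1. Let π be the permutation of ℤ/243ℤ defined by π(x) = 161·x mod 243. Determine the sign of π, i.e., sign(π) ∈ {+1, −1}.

Trace 161: π^k(161) = [161, 163, 242, 82, 80, 1] for k=0..5.
68 cycles of lengths [6, 6, 6, 6, 6, 6, 6, 6, 6, 6, 6, 6, 6, 6, 6, 6, 6, 6, 6, 6, 6, 6, 6, 6, 6, 6, 6, 2, 2, 2, 2, 2, 2, 2, 2, 2, 2, 2, 2, 2, 2, 2, 2, 2, 2, 2, 2, 2, 2, 2, 2, 2, 2, 2, 2, 2, 2, 2, 2, 2, 2, 2, 2, 2, 2, 2, 2, 1].
With 68 cycles on 243 points, sign = (−1)^{243−68} = -1.
(161|243)_J = -1 (Zolotarev's lemma cross-check).

-1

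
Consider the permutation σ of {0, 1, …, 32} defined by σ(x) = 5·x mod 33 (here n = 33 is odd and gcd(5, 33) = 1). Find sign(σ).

Start at x=1: 1 → 5 → 25 → 26 → 31 → 23 → 16 → … (one orbit).
The orbit structure of x ↦ 5x mod 33: 6 orbits of sizes [10, 10, 5, 5, 2, 1].
33 − 6 = 27 transpositions; sign(π) = (−1)^27 = -1.

-1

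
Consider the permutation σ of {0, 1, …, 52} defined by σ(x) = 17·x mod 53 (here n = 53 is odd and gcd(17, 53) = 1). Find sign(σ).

+1

Trace 6: π^k(6) = [6, 49, 38, 10, 11, 28, 52] for k=0..6.
Decompose π into cycles: lengths [26, 26, 1] (3 cycles, including the fixed point 0).
3 cycles on 53: each ℓ→(−1)^(ℓ−1), product (−1)^50 = +1.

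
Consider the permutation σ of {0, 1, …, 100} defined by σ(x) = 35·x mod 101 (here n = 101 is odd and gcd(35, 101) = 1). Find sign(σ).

Trace 24: π^k(24) = [24, 32, 9, 12, 16, 55, 6] for k=0..6.
2 cycles of lengths [100, 1].
sign(π) = (−1)^{n − #cycles} = (−1)^{101−2} = (−1)^99 = -1.
The Jacobi symbol (35|101) = -1 (Zolotarev) agrees.

-1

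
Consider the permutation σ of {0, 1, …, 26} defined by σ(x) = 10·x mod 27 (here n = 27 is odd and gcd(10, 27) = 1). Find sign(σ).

Trace 10: π^k(10) = [10, 19, 1] for k=0..2.
15 cycles of lengths [3, 3, 3, 3, 3, 3, 1, 1, 1, 1, 1, 1, 1, 1, 1].
sign(π) = (−1)^{n − #cycles} = (−1)^{27−15} = (−1)^12 = +1.
Via Zolotarev, sign(π_{10}) = (10|27) = +1.

+1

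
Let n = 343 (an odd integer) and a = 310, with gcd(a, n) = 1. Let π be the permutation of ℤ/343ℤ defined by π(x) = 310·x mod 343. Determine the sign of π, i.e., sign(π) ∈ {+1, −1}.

+1

Start at x=57: 57 → 177 → 333 → 330 → 86 → 249 → 15 → … (one orbit).
π_310 has 7 disjoint cycles with lengths [147, 147, 21, 21, 3, 3, 1] on {0,…,342}.
n − c = 343 − 7 = 336; sign = (−1)^336 = +1.
(310|343)_J = +1 (Zolotarev's lemma cross-check).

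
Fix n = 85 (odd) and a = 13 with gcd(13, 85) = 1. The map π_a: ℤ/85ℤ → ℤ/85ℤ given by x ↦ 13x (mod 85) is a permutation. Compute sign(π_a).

-1

Orbit of 1 under x↦13x: [1, 13, 84, 72]… (length divides ord_85(13)).
Cycle type of π: 4×21 + 1; total 22 cycles.
sign(π) = (−1)^{n − #cycles} = (−1)^{85−22} = (−1)^63 = -1.
Check: (13/85) = -1 by Zolotarev.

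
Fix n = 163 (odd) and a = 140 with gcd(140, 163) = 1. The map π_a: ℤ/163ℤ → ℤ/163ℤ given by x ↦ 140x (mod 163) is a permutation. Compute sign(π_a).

Start at x=58: 58 → 133 → 38 → 104 → 53 → 85 → 1 → … (one orbit).
19 cycles of lengths [9, 9, 9, 9, 9, 9, 9, 9, 9, 9, 9, 9, 9, 9, 9, 9, 9, 9, 1].
163 − 19 = 144 transpositions; sign(π) = (−1)^144 = +1.

+1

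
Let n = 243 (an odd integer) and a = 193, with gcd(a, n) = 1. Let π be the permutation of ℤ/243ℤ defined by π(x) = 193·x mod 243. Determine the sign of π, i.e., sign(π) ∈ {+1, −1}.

+1

Orbit of 10 under x↦193x: [10, 229, 214, 235, 157, 169, 55]… (length divides ord_243(193)).
The orbit structure of x ↦ 193x mod 243: 11 orbits of sizes [81, 81, 27, 27, 9, 9, 3, 3, 1, 1, 1].
11 cycles on 243: each ℓ→(−1)^(ℓ−1), product (−1)^232 = +1.
(193|243)_J = +1 (Zolotarev's lemma cross-check).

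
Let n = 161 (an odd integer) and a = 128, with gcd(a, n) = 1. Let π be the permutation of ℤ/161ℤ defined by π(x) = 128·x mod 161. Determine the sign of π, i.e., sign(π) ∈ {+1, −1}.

Orbit of 58 under x↦128x: [58, 18, 50, 121, 32, 71, 72]… (length divides ord_161(128)).
π_128 has 9 disjoint cycles with lengths [33, 33, 33, 33, 11, 11, 3, 3, 1] on {0,…,160}.
Σ(ℓ_i−1) = 161−9 = 152; sign = (−1)^152 = +1.

+1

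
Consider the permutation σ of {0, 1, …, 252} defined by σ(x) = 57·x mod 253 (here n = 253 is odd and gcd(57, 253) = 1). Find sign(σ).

+1

Orbit of 124 under x↦57x: [124, 237, 100, 134, 48, 206, 104]… (length divides ord_253(57)).
π_57 has 5 disjoint cycles with lengths [110, 110, 22, 10, 1] on {0,…,252}.
n − c = 253 − 5 = 248; sign = (−1)^248 = +1.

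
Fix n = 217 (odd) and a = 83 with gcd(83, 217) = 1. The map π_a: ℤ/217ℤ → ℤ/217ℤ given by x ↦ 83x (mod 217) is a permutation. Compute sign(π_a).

Start at x=153: 153 → 113 → 48 → 78 → 181 → 50 → 27 → … (one orbit).
The orbit structure of x ↦ 83x mod 217: 11 orbits of sizes [30, 30, 30, 30, 30, 30, 30, 2, 2, 2, 1].
217 − 11 = 206 transpositions; sign(π) = (−1)^206 = +1.
Via Zolotarev, sign(π_{83}) = (83|217) = +1.

+1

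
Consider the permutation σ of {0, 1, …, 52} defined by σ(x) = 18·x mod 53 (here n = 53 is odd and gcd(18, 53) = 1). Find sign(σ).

Orbit of 17 under x↦18x: [17, 41, 49, 34, 29, 45, 15]… (length divides ord_53(18)).
Cycle lengths of π_18 on ℤ/53ℤ: [52, 1]; 2 cycles in total.
With 2 cycles on 53 points, sign = (−1)^{53−2} = -1.
(18|53)_J = -1 (Zolotarev's lemma cross-check).

-1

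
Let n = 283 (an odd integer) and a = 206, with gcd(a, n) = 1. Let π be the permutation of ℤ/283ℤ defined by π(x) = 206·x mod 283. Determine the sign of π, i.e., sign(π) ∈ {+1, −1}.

Orbit of 259 under x↦206x: [259, 150, 53, 164, 107, 251, 200]… (length divides ord_283(206)).
Cycle type of π: 282 + 1; total 2 cycles.
Σ(ℓ_i−1) = 283−2 = 281; sign = (−1)^281 = -1.

-1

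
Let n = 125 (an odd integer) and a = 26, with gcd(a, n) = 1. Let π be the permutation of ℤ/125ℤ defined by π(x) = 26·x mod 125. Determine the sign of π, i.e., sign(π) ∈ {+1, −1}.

Orbit of 1 under x↦26x: [1, 26, 51, 76, 101]… (length divides ord_125(26)).
The orbit structure of x ↦ 26x mod 125: 45 orbits of sizes [5, 5, 5, 5, 5, 5, 5, 5, 5, 5, 5, 5, 5, 5, 5, 5, 5, 5, 5, 5, 1, 1, 1, 1, 1, 1, 1, 1, 1, 1, 1, 1, 1, 1, 1, 1, 1, 1, 1, 1, 1, 1, 1, 1, 1].
Σ(ℓ_i−1) = 125−45 = 80; sign = (−1)^80 = +1.
The Jacobi symbol (26|125) = +1 (Zolotarev) agrees.

+1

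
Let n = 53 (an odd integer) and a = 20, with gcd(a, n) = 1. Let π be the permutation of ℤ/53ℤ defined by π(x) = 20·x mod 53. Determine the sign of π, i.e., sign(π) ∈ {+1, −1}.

Start at x=25: 25 → 23 → 36 → 31 → 37 → 51 → 13 → … (one orbit).
2 cycles of lengths [52, 1].
2 cycles on 53: each ℓ→(−1)^(ℓ−1), product (−1)^51 = -1.
Check: (20/53) = -1 by Zolotarev.

-1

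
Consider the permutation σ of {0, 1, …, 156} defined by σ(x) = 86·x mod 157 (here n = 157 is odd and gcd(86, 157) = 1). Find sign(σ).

Orbit of 81 under x↦86x: [81, 58, 121, 44, 16, 120, 115]… (length divides ord_157(86)).
Cycle type of π: 78×2 + 1; total 3 cycles.
157 − 3 = 154 transpositions; sign(π) = (−1)^154 = +1.

+1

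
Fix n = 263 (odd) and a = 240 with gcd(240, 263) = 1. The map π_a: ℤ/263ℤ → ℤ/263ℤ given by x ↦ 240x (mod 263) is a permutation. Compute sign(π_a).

Trace 111: π^k(111) = [111, 77, 70, 231, 210, 167, 104] for k=0..6.
The orbit structure of x ↦ 240x mod 263: 2 orbits of sizes [262, 1].
Σ(ℓ_i−1) = 263−2 = 261; sign = (−1)^261 = -1.
Via Zolotarev, sign(π_{240}) = (240|263) = -1.

-1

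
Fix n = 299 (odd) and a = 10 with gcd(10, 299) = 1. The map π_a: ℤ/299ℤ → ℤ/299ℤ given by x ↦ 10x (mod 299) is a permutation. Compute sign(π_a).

Trace 298: π^k(298) = [298, 289, 199, 196, 166, 165, 155] for k=0..6.
Decompose π into cycles: lengths [66, 66, 66, 66, 22, 6, 6, 1] (8 cycles, including the fixed point 0).
299 − 8 = 291 transpositions; sign(π) = (−1)^291 = -1.
(10|299)_J = -1 (Zolotarev's lemma cross-check).

-1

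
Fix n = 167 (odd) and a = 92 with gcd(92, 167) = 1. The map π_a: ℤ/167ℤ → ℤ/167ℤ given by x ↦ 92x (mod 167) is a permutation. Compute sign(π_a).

-1

Trace 105: π^k(105) = [105, 141, 113, 42, 23, 112, 117] for k=0..6.
π_92 has 2 disjoint cycles with lengths [166, 1] on {0,…,166}.
sign(π) = (−1)^{n − #cycles} = (−1)^{167−2} = (−1)^165 = -1.
The Jacobi symbol (92|167) = -1 (Zolotarev) agrees.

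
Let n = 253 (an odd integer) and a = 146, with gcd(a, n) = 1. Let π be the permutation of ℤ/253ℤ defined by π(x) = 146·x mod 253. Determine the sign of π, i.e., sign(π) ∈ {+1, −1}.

+1

Trace 104: π^k(104) = [104, 4, 78, 3, 185, 192, 202] for k=0..6.
9 cycles of lengths [55, 55, 55, 55, 11, 11, 5, 5, 1].
9 cycles on 253: each ℓ→(−1)^(ℓ−1), product (−1)^244 = +1.
Via Zolotarev, sign(π_{146}) = (146|253) = +1.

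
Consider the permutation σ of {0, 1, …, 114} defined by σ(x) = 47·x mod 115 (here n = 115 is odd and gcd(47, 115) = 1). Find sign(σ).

Trace 93: π^k(93) = [93, 1, 47, 24] for k=0..3.
Decompose π into cycles: lengths [4, 4, 4, 4, 4, 4, 4, 4, 4, 4, 4, 4, 4, 4, 4, 4, 4, 4, 4, 4, 4, 4, 4, 1, 1, 1, 1, 1, 1, 1, 1, 1, 1, 1, 1, 1, 1, 1, 1, 1, 1, 1, 1, 1, 1, 1] (46 cycles, including the fixed point 0).
n − c = 115 − 46 = 69; sign = (−1)^69 = -1.
(47|115)_J = -1 (Zolotarev's lemma cross-check).

-1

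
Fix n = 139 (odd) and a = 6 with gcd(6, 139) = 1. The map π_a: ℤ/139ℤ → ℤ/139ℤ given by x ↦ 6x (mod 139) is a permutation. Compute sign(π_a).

+1

Trace 57: π^k(57) = [57, 64, 106, 80, 63, 100, 44] for k=0..6.
7 cycles of lengths [23, 23, 23, 23, 23, 23, 1].
sign(π) = (−1)^{n − #cycles} = (−1)^{139−7} = (−1)^132 = +1.
Zolotarev: (6|139) = +1, matching the cycle-count sign.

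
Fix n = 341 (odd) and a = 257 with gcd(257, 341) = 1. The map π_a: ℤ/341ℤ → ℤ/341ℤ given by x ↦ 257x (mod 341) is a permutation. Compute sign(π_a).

+1

Orbit of 70 under x↦257x: [70, 258, 152, 190, 67, 169, 126]… (length divides ord_341(257)).
Cycle type of π: 15×22 + 5×2 + 1; total 25 cycles.
sign(π) = (−1)^{n − #cycles} = (−1)^{341−25} = (−1)^316 = +1.
The Jacobi symbol (257|341) = +1 (Zolotarev) agrees.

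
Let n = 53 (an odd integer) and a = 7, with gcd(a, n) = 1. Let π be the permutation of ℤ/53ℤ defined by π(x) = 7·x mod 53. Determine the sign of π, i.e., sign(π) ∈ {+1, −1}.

+1

Orbit of 43 under x↦7x: [43, 36, 40, 15, 52, 46, 4]… (length divides ord_53(7)).
Cycle type of π: 26×2 + 1; total 3 cycles.
53 − 3 = 50 transpositions; sign(π) = (−1)^50 = +1.
Via Zolotarev, sign(π_{7}) = (7|53) = +1.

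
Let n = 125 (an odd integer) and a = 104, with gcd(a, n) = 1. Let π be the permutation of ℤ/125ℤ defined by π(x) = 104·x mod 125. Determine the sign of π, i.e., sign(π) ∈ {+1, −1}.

Start at x=101: 101 → 4 → 41 → 14 → 81 → 49 → 96 → … (one orbit).
π_104 has 7 disjoint cycles with lengths [50, 50, 10, 10, 2, 2, 1] on {0,…,124}.
Σ(ℓ_i−1) = 125−7 = 118; sign = (−1)^118 = +1.
Check: (104/125) = +1 by Zolotarev.

+1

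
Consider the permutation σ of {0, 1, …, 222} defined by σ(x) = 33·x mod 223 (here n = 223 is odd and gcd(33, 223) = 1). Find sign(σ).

Start at x=115: 115 → 4 → 132 → 119 → 136 → 28 → 32 → … (one orbit).
Cycle type of π: 37×6 + 1; total 7 cycles.
sign(π) = (−1)^{n − #cycles} = (−1)^{223−7} = (−1)^216 = +1.
Zolotarev: (33|223) = +1, matching the cycle-count sign.

+1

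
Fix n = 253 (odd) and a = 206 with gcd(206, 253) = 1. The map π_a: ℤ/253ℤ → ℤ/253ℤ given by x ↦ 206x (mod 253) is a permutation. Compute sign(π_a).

+1

Orbit of 68 under x↦206x: [68, 93, 183, 1, 206, 185, 160]… (length divides ord_253(206)).
Cycle lengths of π_206 on ℤ/253ℤ: [10, 10, 10, 10, 10, 10, 10, 10, 10, 10, 10, 10, 10, 10, 10, 10, 10, 10, 10, 10, 10, 10, 10, 2, 2, 2, 2, 2, 2, 2, 2, 2, 2, 2, 1]; 35 cycles in total.
With 35 cycles on 253 points, sign = (−1)^{253−35} = +1.
(206|253)_J = +1 (Zolotarev's lemma cross-check).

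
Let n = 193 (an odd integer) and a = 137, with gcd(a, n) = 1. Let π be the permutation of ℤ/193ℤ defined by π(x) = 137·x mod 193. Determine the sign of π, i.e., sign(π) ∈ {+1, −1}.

Orbit of 81 under x↦137x: [81, 96, 28, 169, 186, 6, 50]… (length divides ord_193(137)).
Cycle type of π: 96×2 + 1; total 3 cycles.
3 cycles on 193: each ℓ→(−1)^(ℓ−1), product (−1)^190 = +1.
(137|193)_J = +1 (Zolotarev's lemma cross-check).

+1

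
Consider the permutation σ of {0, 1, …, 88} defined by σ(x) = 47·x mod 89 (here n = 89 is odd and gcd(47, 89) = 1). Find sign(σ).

Start at x=36: 36 → 1 → 47 → 73 → 49 → 78 → 17 → … (one orbit).
Cycle lengths of π_47 on ℤ/89ℤ: [44, 44, 1]; 3 cycles in total.
89 − 3 = 86 transpositions; sign(π) = (−1)^86 = +1.
(47|89)_J = +1 (Zolotarev's lemma cross-check).

+1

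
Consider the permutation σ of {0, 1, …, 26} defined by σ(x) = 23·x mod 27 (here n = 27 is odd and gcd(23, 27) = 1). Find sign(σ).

-1

Start at x=16: 16 → 17 → 13 → 2 → 19 → 5 → 7 → … (one orbit).
Cycle lengths of π_23 on ℤ/27ℤ: [18, 6, 2, 1]; 4 cycles in total.
Σ(ℓ_i−1) = 27−4 = 23; sign = (−1)^23 = -1.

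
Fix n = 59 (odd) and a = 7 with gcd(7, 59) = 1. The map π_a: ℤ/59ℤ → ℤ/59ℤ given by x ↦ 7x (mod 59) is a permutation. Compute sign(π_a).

Orbit of 25 under x↦7x: [25, 57, 45, 20, 22, 36, 16]… (length divides ord_59(7)).
Cycle lengths of π_7 on ℤ/59ℤ: [29, 29, 1]; 3 cycles in total.
n − c = 59 − 3 = 56; sign = (−1)^56 = +1.

+1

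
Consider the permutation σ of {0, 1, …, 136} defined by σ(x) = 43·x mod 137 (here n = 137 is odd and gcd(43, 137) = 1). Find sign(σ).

Trace 107: π^k(107) = [107, 80, 15, 97, 61, 20, 38] for k=0..6.
Cycle type of π: 136 + 1; total 2 cycles.
n − c = 137 − 2 = 135; sign = (−1)^135 = -1.
The Jacobi symbol (43|137) = -1 (Zolotarev) agrees.

-1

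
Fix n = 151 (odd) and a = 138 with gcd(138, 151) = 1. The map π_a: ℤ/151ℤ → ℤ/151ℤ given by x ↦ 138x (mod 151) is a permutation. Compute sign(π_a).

+1

Start at x=69: 69 → 9 → 34 → 11 → 8 → 47 → 144 → … (one orbit).
Cycle lengths of π_138 on ℤ/151ℤ: [75, 75, 1]; 3 cycles in total.
With 3 cycles on 151 points, sign = (−1)^{151−3} = +1.
Check: (138/151) = +1 by Zolotarev.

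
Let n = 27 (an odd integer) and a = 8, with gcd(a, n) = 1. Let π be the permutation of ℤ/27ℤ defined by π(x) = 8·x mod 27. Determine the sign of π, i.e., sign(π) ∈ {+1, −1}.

-1

Start at x=8: 8 → 10 → 26 → 19 → 17 → 1 → 8 (one orbit).
Cycle type of π: 6×3 + 2×4 + 1; total 8 cycles.
8 cycles on 27: each ℓ→(−1)^(ℓ−1), product (−1)^19 = -1.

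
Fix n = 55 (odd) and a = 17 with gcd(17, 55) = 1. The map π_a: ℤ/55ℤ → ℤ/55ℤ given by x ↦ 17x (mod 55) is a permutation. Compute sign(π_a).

+1

Trace 43: π^k(43) = [43, 16, 52, 4, 13, 1, 17] for k=0..6.
The orbit structure of x ↦ 17x mod 55: 5 orbits of sizes [20, 20, 10, 4, 1].
55 − 5 = 50 transpositions; sign(π) = (−1)^50 = +1.
Zolotarev: (17|55) = +1, matching the cycle-count sign.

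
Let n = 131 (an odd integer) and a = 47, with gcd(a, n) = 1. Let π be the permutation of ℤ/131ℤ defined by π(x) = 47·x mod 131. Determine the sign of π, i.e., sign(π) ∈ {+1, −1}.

Orbit of 62 under x↦47x: [62, 32, 63, 79, 45, 19, 107]… (length divides ord_131(47)).
Cycle lengths of π_47 on ℤ/131ℤ: [26, 26, 26, 26, 26, 1]; 6 cycles in total.
Σ(ℓ_i−1) = 131−6 = 125; sign = (−1)^125 = -1.

-1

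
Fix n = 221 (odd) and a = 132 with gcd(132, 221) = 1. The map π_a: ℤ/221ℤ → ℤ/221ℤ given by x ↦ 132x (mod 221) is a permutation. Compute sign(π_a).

-1

Trace 132: π^k(132) = [132, 186, 21, 120, 149, 220, 89] for k=0..6.
Cycle lengths of π_132 on ℤ/221ℤ: [12, 12, 12, 12, 12, 12, 12, 12, 12, 12, 12, 12, 12, 12, 12, 12, 12, 4, 4, 4, 4, 1]; 22 cycles in total.
sign(π) = (−1)^{n − #cycles} = (−1)^{221−22} = (−1)^199 = -1.
Via Zolotarev, sign(π_{132}) = (132|221) = -1.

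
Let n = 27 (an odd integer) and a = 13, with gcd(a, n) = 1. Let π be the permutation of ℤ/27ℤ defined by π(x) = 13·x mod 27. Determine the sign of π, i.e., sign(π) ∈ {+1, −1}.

+1

Start at x=16: 16 → 19 → 4 → 25 → 1 → 13 → 7 → … (one orbit).
The orbit structure of x ↦ 13x mod 27: 7 orbits of sizes [9, 9, 3, 3, 1, 1, 1].
sign(π) = (−1)^{n − #cycles} = (−1)^{27−7} = (−1)^20 = +1.
The Jacobi symbol (13|27) = +1 (Zolotarev) agrees.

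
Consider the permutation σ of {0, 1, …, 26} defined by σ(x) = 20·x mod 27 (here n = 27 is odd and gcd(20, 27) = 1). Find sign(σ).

Trace 11: π^k(11) = [11, 4, 26, 7, 5, 19, 2] for k=0..6.
Cycle type of π: 18 + 6 + 2 + 1; total 4 cycles.
27 − 4 = 23 transpositions; sign(π) = (−1)^23 = -1.

-1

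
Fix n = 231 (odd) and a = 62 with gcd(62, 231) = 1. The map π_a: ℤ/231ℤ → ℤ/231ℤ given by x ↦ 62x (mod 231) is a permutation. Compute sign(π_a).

Start at x=230: 230 → 169 → 83 → 64 → 41 → 1 → 62 → … (one orbit).
π_62 has 32 disjoint cycles with lengths [10, 10, 10, 10, 10, 10, 10, 10, 10, 10, 10, 10, 10, 10, 10, 10, 10, 10, 10, 10, 10, 2, 2, 2, 2, 2, 2, 2, 2, 2, 2, 1] on {0,…,230}.
sign(π) = (−1)^{n − #cycles} = (−1)^{231−32} = (−1)^199 = -1.

-1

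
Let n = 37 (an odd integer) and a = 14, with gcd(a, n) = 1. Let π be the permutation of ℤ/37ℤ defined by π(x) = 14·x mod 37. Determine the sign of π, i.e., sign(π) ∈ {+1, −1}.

Trace 6: π^k(6) = [6, 10, 29, 36, 23, 26, 31] for k=0..6.
Cycle lengths of π_14 on ℤ/37ℤ: [12, 12, 12, 1]; 4 cycles in total.
n − c = 37 − 4 = 33; sign = (−1)^33 = -1.

-1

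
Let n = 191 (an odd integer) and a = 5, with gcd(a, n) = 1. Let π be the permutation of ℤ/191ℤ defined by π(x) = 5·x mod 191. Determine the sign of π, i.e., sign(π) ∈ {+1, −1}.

+1

Start at x=5: 5 → 25 → 125 → 52 → 69 → 154 → 6 → … (one orbit).
The orbit structure of x ↦ 5x mod 191: 11 orbits of sizes [19, 19, 19, 19, 19, 19, 19, 19, 19, 19, 1].
n − c = 191 − 11 = 180; sign = (−1)^180 = +1.
Check: (5/191) = +1 by Zolotarev.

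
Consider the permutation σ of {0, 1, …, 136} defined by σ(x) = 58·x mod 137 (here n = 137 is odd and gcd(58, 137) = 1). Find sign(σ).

-1

Start at x=1: 1 → 58 → 76 → 24 → 22 → 43 → 28 → … (one orbit).
The orbit structure of x ↦ 58x mod 137: 2 orbits of sizes [136, 1].
137 − 2 = 135 transpositions; sign(π) = (−1)^135 = -1.
The Jacobi symbol (58|137) = -1 (Zolotarev) agrees.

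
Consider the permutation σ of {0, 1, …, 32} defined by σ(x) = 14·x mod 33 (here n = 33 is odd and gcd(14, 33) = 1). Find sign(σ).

Orbit of 5 under x↦14x: [5, 4, 23, 25, 20, 16, 26]… (length divides ord_33(14)).
6 cycles of lengths [10, 10, 5, 5, 2, 1].
Σ(ℓ_i−1) = 33−6 = 27; sign = (−1)^27 = -1.
Via Zolotarev, sign(π_{14}) = (14|33) = -1.

-1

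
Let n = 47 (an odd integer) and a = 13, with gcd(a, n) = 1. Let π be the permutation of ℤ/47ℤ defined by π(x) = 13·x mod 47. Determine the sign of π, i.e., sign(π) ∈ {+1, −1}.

Orbit of 5 under x↦13x: [5, 18, 46, 34, 19, 12, 15]… (length divides ord_47(13)).
Cycle lengths of π_13 on ℤ/47ℤ: [46, 1]; 2 cycles in total.
n − c = 47 − 2 = 45; sign = (−1)^45 = -1.
Zolotarev: (13|47) = -1, matching the cycle-count sign.

-1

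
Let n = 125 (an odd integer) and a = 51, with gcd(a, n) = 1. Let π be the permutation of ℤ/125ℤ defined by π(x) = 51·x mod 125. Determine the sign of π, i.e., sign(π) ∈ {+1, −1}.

+1

Start at x=26: 26 → 76 → 1 → 51 → 101 → 26 (one orbit).
The orbit structure of x ↦ 51x mod 125: 45 orbits of sizes [5, 5, 5, 5, 5, 5, 5, 5, 5, 5, 5, 5, 5, 5, 5, 5, 5, 5, 5, 5, 1, 1, 1, 1, 1, 1, 1, 1, 1, 1, 1, 1, 1, 1, 1, 1, 1, 1, 1, 1, 1, 1, 1, 1, 1].
125 − 45 = 80 transpositions; sign(π) = (−1)^80 = +1.
Check: (51/125) = +1 by Zolotarev.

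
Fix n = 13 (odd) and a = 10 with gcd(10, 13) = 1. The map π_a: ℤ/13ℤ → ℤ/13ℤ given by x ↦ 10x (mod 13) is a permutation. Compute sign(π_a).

+1

Orbit of 4 under x↦10x: [4, 1, 10, 9, 12, 3]… (length divides ord_13(10)).
Cycle lengths of π_10 on ℤ/13ℤ: [6, 6, 1]; 3 cycles in total.
sign(π) = (−1)^{n − #cycles} = (−1)^{13−3} = (−1)^10 = +1.
Via Zolotarev, sign(π_{10}) = (10|13) = +1.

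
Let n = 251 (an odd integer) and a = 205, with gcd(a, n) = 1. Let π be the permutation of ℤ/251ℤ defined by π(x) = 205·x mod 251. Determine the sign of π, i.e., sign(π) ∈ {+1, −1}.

+1

Trace 181: π^k(181) = [181, 208, 221, 125, 23, 197, 225] for k=0..6.
Cycle type of π: 125×2 + 1; total 3 cycles.
With 3 cycles on 251 points, sign = (−1)^{251−3} = +1.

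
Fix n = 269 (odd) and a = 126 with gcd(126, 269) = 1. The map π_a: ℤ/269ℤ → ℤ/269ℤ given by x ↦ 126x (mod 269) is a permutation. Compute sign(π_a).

Trace 57: π^k(57) = [57, 188, 16, 133, 80, 127, 131] for k=0..6.
The orbit structure of x ↦ 126x mod 269: 3 orbits of sizes [134, 134, 1].
With 3 cycles on 269 points, sign = (−1)^{269−3} = +1.
Via Zolotarev, sign(π_{126}) = (126|269) = +1.

+1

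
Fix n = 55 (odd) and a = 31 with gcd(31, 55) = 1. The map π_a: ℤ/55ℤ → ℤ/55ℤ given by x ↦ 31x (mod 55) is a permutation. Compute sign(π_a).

+1

Orbit of 1 under x↦31x: [1, 31, 26, 36, 16]… (length divides ord_55(31)).
Cycle lengths of π_31 on ℤ/55ℤ: [5, 5, 5, 5, 5, 5, 5, 5, 5, 5, 1, 1, 1, 1, 1]; 15 cycles in total.
Σ(ℓ_i−1) = 55−15 = 40; sign = (−1)^40 = +1.
(31|55)_J = +1 (Zolotarev's lemma cross-check).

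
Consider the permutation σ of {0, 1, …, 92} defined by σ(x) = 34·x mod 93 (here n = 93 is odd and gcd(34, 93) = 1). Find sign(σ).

-1

Orbit of 4 under x↦34x: [4, 43, 67, 46, 76, 73, 64]… (length divides ord_93(34)).
The orbit structure of x ↦ 34x mod 93: 6 orbits of sizes [30, 30, 30, 1, 1, 1].
sign(π) = (−1)^{n − #cycles} = (−1)^{93−6} = (−1)^87 = -1.
Check: (34/93) = -1 by Zolotarev.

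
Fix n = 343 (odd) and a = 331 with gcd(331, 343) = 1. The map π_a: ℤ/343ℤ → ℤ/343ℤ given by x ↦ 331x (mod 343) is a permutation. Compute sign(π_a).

+1

Trace 109: π^k(109) = [109, 64, 261, 298, 197, 37, 242] for k=0..6.
7 cycles of lengths [147, 147, 21, 21, 3, 3, 1].
With 7 cycles on 343 points, sign = (−1)^{343−7} = +1.
Check: (331/343) = +1 by Zolotarev.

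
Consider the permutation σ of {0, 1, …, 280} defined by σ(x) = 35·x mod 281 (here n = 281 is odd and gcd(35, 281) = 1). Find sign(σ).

+1

Start at x=165: 165 → 155 → 86 → 200 → 256 → 249 → 4 → … (one orbit).
π_35 has 9 disjoint cycles with lengths [35, 35, 35, 35, 35, 35, 35, 35, 1] on {0,…,280}.
9 cycles on 281: each ℓ→(−1)^(ℓ−1), product (−1)^272 = +1.
Check: (35/281) = +1 by Zolotarev.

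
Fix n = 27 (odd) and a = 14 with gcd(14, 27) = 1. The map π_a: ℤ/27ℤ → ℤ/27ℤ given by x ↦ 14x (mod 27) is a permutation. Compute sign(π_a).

Start at x=7: 7 → 17 → 22 → 11 → 19 → 23 → 25 → … (one orbit).
Cycle type of π: 18 + 6 + 2 + 1; total 4 cycles.
n − c = 27 − 4 = 23; sign = (−1)^23 = -1.
The Jacobi symbol (14|27) = -1 (Zolotarev) agrees.

-1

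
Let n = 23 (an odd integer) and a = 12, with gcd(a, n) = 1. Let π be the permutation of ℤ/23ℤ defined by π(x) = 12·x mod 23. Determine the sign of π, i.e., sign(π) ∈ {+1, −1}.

Start at x=13: 13 → 18 → 9 → 16 → 8 → 4 → 2 → … (one orbit).
The orbit structure of x ↦ 12x mod 23: 3 orbits of sizes [11, 11, 1].
23 − 3 = 20 transpositions; sign(π) = (−1)^20 = +1.
Check: (12/23) = +1 by Zolotarev.

+1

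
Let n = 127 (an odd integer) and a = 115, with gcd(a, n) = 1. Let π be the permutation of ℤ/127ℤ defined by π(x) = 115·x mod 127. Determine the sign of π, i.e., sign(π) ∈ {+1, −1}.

Trace 50: π^k(50) = [50, 35, 88, 87, 99, 82, 32] for k=0..6.
Cycle type of π: 63×2 + 1; total 3 cycles.
3 cycles on 127: each ℓ→(−1)^(ℓ−1), product (−1)^124 = +1.

+1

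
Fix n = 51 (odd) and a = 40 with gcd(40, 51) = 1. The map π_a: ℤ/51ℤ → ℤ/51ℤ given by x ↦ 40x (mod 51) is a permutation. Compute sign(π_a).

Orbit of 40 under x↦40x: [40, 19, 46, 4, 7, 25, 31]… (length divides ord_51(40)).
Cycle type of π: 16×3 + 1×3; total 6 cycles.
sign(π) = (−1)^{n − #cycles} = (−1)^{51−6} = (−1)^45 = -1.
Check: (40/51) = -1 by Zolotarev.

-1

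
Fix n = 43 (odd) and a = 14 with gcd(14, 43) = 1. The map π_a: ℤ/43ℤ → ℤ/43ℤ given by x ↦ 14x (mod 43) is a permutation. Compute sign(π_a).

Trace 1: π^k(1) = [1, 14, 24, 35, 17, 23, 21] for k=0..6.
π_14 has 3 disjoint cycles with lengths [21, 21, 1] on {0,…,42}.
Σ(ℓ_i−1) = 43−3 = 40; sign = (−1)^40 = +1.

+1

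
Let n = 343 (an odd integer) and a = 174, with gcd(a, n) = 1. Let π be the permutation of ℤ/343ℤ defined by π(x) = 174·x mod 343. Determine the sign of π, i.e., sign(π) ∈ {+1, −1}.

Start at x=321: 321 → 288 → 34 → 85 → 41 → 274 → 342 → … (one orbit).
π_174 has 10 disjoint cycles with lengths [98, 98, 98, 14, 14, 14, 2, 2, 2, 1] on {0,…,342}.
Σ(ℓ_i−1) = 343−10 = 333; sign = (−1)^333 = -1.

-1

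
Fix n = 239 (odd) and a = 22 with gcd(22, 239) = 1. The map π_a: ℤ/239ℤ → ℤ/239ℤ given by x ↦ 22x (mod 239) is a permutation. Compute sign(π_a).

Orbit of 132 under x↦22x: [132, 36, 75, 216, 211, 101, 71]… (length divides ord_239(22)).
π_22 has 15 disjoint cycles with lengths [17, 17, 17, 17, 17, 17, 17, 17, 17, 17, 17, 17, 17, 17, 1] on {0,…,238}.
With 15 cycles on 239 points, sign = (−1)^{239−15} = +1.
The Jacobi symbol (22|239) = +1 (Zolotarev) agrees.

+1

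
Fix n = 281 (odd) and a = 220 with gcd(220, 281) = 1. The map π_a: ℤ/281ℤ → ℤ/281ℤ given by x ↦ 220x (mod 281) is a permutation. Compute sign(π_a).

Trace 40: π^k(40) = [40, 89, 191, 151, 62, 152, 1] for k=0..6.
8 cycles of lengths [40, 40, 40, 40, 40, 40, 40, 1].
sign(π) = (−1)^{n − #cycles} = (−1)^{281−8} = (−1)^273 = -1.
Zolotarev: (220|281) = -1, matching the cycle-count sign.

-1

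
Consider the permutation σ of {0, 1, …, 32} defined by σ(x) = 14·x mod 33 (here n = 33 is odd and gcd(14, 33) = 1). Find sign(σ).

Start at x=14: 14 → 31 → 5 → 4 → 23 → 25 → 20 → … (one orbit).
Cycle type of π: 10×2 + 5×2 + 2 + 1; total 6 cycles.
Σ(ℓ_i−1) = 33−6 = 27; sign = (−1)^27 = -1.
Zolotarev: (14|33) = -1, matching the cycle-count sign.

-1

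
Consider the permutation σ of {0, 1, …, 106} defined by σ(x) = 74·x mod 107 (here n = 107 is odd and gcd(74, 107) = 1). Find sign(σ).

Trace 63: π^k(63) = [63, 61, 20, 89, 59, 86, 51] for k=0..6.
Cycle type of π: 106 + 1; total 2 cycles.
107 − 2 = 105 transpositions; sign(π) = (−1)^105 = -1.
Zolotarev: (74|107) = -1, matching the cycle-count sign.

-1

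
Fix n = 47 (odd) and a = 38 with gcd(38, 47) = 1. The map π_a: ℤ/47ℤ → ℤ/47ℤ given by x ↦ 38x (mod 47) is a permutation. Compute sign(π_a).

Trace 23: π^k(23) = [23, 28, 30, 12, 33, 32, 41] for k=0..6.
The orbit structure of x ↦ 38x mod 47: 2 orbits of sizes [46, 1].
2 cycles on 47: each ℓ→(−1)^(ℓ−1), product (−1)^45 = -1.
Check: (38/47) = -1 by Zolotarev.

-1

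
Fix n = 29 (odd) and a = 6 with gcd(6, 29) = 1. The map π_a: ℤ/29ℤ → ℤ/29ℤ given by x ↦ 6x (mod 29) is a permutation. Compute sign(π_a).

+1

Start at x=5: 5 → 1 → 6 → 7 → 13 → 20 → 4 → … (one orbit).
π_6 has 3 disjoint cycles with lengths [14, 14, 1] on {0,…,28}.
3 cycles on 29: each ℓ→(−1)^(ℓ−1), product (−1)^26 = +1.
Zolotarev: (6|29) = +1, matching the cycle-count sign.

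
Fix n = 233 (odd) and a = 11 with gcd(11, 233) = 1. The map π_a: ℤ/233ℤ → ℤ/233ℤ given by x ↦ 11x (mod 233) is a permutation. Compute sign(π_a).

-1

Orbit of 202 under x↦11x: [202, 125, 210, 213, 13, 143, 175]… (length divides ord_233(11)).
Decompose π into cycles: lengths [232, 1] (2 cycles, including the fixed point 0).
n − c = 233 − 2 = 231; sign = (−1)^231 = -1.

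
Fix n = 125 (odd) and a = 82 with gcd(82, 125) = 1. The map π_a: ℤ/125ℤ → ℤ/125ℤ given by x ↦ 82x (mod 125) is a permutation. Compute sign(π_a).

-1

Orbit of 32 under x↦82x: [32, 124, 43, 26, 7, 74, 68]… (length divides ord_125(82)).
12 cycles of lengths [20, 20, 20, 20, 20, 4, 4, 4, 4, 4, 4, 1].
With 12 cycles on 125 points, sign = (−1)^{125−12} = -1.
(82|125)_J = -1 (Zolotarev's lemma cross-check).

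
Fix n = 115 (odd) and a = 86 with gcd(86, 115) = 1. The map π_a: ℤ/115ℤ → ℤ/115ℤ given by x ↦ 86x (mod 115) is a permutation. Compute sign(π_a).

Trace 36: π^k(36) = [36, 106, 31, 21, 81, 66, 41] for k=0..6.
π_86 has 10 disjoint cycles with lengths [22, 22, 22, 22, 22, 1, 1, 1, 1, 1] on {0,…,114}.
With 10 cycles on 115 points, sign = (−1)^{115−10} = -1.

-1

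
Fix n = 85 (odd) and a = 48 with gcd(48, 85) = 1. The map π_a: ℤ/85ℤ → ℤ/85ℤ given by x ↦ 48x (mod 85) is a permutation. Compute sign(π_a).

Orbit of 27 under x↦48x: [27, 21, 73, 19, 62, 1, 48]… (length divides ord_85(48)).
Cycle type of π: 16×5 + 4 + 1; total 7 cycles.
Σ(ℓ_i−1) = 85−7 = 78; sign = (−1)^78 = +1.
Zolotarev: (48|85) = +1, matching the cycle-count sign.

+1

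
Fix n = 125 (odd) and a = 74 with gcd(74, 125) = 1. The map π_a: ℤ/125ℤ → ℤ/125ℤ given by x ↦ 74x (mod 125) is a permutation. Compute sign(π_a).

+1

Trace 49: π^k(49) = [49, 1, 74, 101, 99, 76, 124] for k=0..6.
Cycle lengths of π_74 on ℤ/125ℤ: [10, 10, 10, 10, 10, 10, 10, 10, 10, 10, 2, 2, 2, 2, 2, 2, 2, 2, 2, 2, 2, 2, 1]; 23 cycles in total.
sign(π) = (−1)^{n − #cycles} = (−1)^{125−23} = (−1)^102 = +1.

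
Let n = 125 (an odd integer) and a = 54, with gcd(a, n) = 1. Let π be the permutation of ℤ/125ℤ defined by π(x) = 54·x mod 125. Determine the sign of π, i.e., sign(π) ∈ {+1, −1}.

+1

Start at x=101: 101 → 79 → 16 → 114 → 31 → 49 → 21 → … (one orbit).
Cycle lengths of π_54 on ℤ/125ℤ: [50, 50, 10, 10, 2, 2, 1]; 7 cycles in total.
7 cycles on 125: each ℓ→(−1)^(ℓ−1), product (−1)^118 = +1.
Zolotarev: (54|125) = +1, matching the cycle-count sign.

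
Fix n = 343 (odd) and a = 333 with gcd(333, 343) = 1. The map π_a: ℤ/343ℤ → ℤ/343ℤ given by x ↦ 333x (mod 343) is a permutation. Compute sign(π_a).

Orbit of 144 under x↦333x: [144, 275, 337, 60, 86, 169, 25]… (length divides ord_343(333)).
Cycle type of π: 147×2 + 21×2 + 3×2 + 1; total 7 cycles.
343 − 7 = 336 transpositions; sign(π) = (−1)^336 = +1.
The Jacobi symbol (333|343) = +1 (Zolotarev) agrees.

+1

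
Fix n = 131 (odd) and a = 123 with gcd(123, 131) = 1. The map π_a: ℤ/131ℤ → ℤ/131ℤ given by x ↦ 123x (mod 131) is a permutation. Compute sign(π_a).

Trace 58: π^k(58) = [58, 60, 44, 41, 65, 4, 99] for k=0..6.
The orbit structure of x ↦ 123x mod 131: 3 orbits of sizes [65, 65, 1].
131 − 3 = 128 transpositions; sign(π) = (−1)^128 = +1.
(123|131)_J = +1 (Zolotarev's lemma cross-check).

+1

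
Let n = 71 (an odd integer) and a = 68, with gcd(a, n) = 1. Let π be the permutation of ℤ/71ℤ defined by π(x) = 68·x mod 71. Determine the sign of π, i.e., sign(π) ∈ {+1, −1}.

Trace 20: π^k(20) = [20, 11, 38, 28, 58, 39, 25] for k=0..6.
Decompose π into cycles: lengths [70, 1] (2 cycles, including the fixed point 0).
n − c = 71 − 2 = 69; sign = (−1)^69 = -1.

-1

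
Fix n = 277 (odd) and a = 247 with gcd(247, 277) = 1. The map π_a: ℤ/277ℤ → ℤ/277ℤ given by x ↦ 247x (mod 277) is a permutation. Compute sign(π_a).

Trace 201: π^k(201) = [201, 64, 19, 261, 203, 4, 157] for k=0..6.
Decompose π into cycles: lengths [46, 46, 46, 46, 46, 46, 1] (7 cycles, including the fixed point 0).
277 − 7 = 270 transpositions; sign(π) = (−1)^270 = +1.

+1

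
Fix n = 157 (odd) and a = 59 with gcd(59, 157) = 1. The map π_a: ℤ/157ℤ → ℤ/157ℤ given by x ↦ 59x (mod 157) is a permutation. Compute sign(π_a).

Orbit of 32 under x↦59x: [32, 4, 79, 108, 92, 90, 129]… (length divides ord_157(59)).
4 cycles of lengths [52, 52, 52, 1].
With 4 cycles on 157 points, sign = (−1)^{157−4} = -1.
The Jacobi symbol (59|157) = -1 (Zolotarev) agrees.

-1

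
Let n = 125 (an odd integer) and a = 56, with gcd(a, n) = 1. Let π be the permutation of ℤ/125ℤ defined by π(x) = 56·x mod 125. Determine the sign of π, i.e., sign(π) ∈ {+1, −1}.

+1

Start at x=96: 96 → 1 → 56 → 11 → 116 → 121 → 26 → … (one orbit).
π_56 has 13 disjoint cycles with lengths [25, 25, 25, 25, 5, 5, 5, 5, 1, 1, 1, 1, 1] on {0,…,124}.
n − c = 125 − 13 = 112; sign = (−1)^112 = +1.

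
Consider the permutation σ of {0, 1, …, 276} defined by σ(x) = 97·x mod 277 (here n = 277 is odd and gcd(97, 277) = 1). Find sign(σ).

Start at x=169: 169 → 50 → 141 → 104 → 116 → 172 → 64 → … (one orbit).
Cycle type of π: 276 + 1; total 2 cycles.
Σ(ℓ_i−1) = 277−2 = 275; sign = (−1)^275 = -1.

-1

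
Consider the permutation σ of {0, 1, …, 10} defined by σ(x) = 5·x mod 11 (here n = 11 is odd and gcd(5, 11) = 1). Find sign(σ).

Start at x=1: 1 → 5 → 3 → 4 → 9 → 1 (one orbit).
Cycle lengths of π_5 on ℤ/11ℤ: [5, 5, 1]; 3 cycles in total.
With 3 cycles on 11 points, sign = (−1)^{11−3} = +1.

+1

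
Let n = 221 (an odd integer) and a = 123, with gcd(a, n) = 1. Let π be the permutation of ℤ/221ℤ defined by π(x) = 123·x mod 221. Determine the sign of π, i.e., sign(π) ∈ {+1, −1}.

-1

Trace 35: π^k(35) = [35, 106, 220, 98, 120, 174, 186] for k=0..6.
Decompose π into cycles: lengths [12, 12, 12, 12, 12, 12, 12, 12, 12, 12, 12, 12, 12, 12, 12, 12, 12, 4, 4, 4, 4, 1] (22 cycles, including the fixed point 0).
221 − 22 = 199 transpositions; sign(π) = (−1)^199 = -1.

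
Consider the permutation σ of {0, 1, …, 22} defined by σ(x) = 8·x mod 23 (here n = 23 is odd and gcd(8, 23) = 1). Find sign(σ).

Trace 2: π^k(2) = [2, 16, 13, 12, 4, 9, 3] for k=0..6.
The orbit structure of x ↦ 8x mod 23: 3 orbits of sizes [11, 11, 1].
23 − 3 = 20 transpositions; sign(π) = (−1)^20 = +1.
Via Zolotarev, sign(π_{8}) = (8|23) = +1.

+1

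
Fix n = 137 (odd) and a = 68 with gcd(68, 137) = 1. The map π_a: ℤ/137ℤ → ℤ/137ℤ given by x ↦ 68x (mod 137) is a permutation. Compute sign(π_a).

+1

Trace 115: π^k(115) = [115, 11, 63, 37, 50, 112, 81] for k=0..6.
Decompose π into cycles: lengths [68, 68, 1] (3 cycles, including the fixed point 0).
sign(π) = (−1)^{n − #cycles} = (−1)^{137−3} = (−1)^134 = +1.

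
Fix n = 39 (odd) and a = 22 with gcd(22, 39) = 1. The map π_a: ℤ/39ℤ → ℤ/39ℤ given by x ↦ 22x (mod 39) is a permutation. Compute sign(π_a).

Trace 22: π^k(22) = [22, 16, 1] for k=0..2.
Cycle type of π: 3×12 + 1×3; total 15 cycles.
n − c = 39 − 15 = 24; sign = (−1)^24 = +1.
The Jacobi symbol (22|39) = +1 (Zolotarev) agrees.

+1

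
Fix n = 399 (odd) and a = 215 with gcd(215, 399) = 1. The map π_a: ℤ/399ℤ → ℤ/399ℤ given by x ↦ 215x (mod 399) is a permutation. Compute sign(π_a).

Orbit of 1 under x↦215x: [1, 215, 340, 83, 289, 290, 106]… (length divides ord_399(215)).
Cycle type of π: 18×20 + 9×2 + 6×3 + 2 + 1; total 27 cycles.
sign(π) = (−1)^{n − #cycles} = (−1)^{399−27} = (−1)^372 = +1.

+1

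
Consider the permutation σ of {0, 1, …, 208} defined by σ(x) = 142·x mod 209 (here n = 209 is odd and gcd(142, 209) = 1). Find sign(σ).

Orbit of 100 under x↦142x: [100, 197, 177, 54, 144, 175, 188]… (length divides ord_209(142)).
Cycle lengths of π_142 on ℤ/209ℤ: [18, 18, 18, 18, 18, 18, 18, 18, 18, 18, 9, 9, 2, 2, 2, 2, 2, 1]; 18 cycles in total.
sign(π) = (−1)^{n − #cycles} = (−1)^{209−18} = (−1)^191 = -1.
Via Zolotarev, sign(π_{142}) = (142|209) = -1.

-1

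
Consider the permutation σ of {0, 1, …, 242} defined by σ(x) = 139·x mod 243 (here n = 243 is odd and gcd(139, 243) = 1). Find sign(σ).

Start at x=28: 28 → 4 → 70 → 10 → 175 → 25 → 73 → … (one orbit).
Cycle type of π: 81×2 + 27×2 + 9×2 + 3×2 + 1×3; total 11 cycles.
243 − 11 = 232 transpositions; sign(π) = (−1)^232 = +1.

+1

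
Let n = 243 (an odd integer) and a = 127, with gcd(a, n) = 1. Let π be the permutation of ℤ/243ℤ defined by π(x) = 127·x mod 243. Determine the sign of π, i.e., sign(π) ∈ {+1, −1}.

Orbit of 100 under x↦127x: [100, 64, 109, 235, 199, 1, 127]… (length divides ord_243(127)).
The orbit structure of x ↦ 127x mod 243: 27 orbits of sizes [27, 27, 27, 27, 27, 27, 9, 9, 9, 9, 9, 9, 3, 3, 3, 3, 3, 3, 1, 1, 1, 1, 1, 1, 1, 1, 1].
Σ(ℓ_i−1) = 243−27 = 216; sign = (−1)^216 = +1.
Check: (127/243) = +1 by Zolotarev.

+1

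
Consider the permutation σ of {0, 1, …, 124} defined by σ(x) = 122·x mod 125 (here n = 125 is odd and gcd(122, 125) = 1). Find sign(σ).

-1

Trace 118: π^k(118) = [118, 21, 62, 64, 58, 76, 22] for k=0..6.
Decompose π into cycles: lengths [100, 20, 4, 1] (4 cycles, including the fixed point 0).
n − c = 125 − 4 = 121; sign = (−1)^121 = -1.
Via Zolotarev, sign(π_{122}) = (122|125) = -1.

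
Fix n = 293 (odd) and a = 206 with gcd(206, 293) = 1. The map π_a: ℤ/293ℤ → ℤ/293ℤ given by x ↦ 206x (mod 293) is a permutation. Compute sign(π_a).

+1

Start at x=126: 126 → 172 → 272 → 69 → 150 → 135 → 268 → … (one orbit).
Cycle lengths of π_206 on ℤ/293ℤ: [73, 73, 73, 73, 1]; 5 cycles in total.
5 cycles on 293: each ℓ→(−1)^(ℓ−1), product (−1)^288 = +1.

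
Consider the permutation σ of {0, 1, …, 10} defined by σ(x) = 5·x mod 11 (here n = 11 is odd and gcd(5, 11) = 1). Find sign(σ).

Trace 5: π^k(5) = [5, 3, 4, 9, 1] for k=0..4.
Cycle lengths of π_5 on ℤ/11ℤ: [5, 5, 1]; 3 cycles in total.
With 3 cycles on 11 points, sign = (−1)^{11−3} = +1.
The Jacobi symbol (5|11) = +1 (Zolotarev) agrees.

+1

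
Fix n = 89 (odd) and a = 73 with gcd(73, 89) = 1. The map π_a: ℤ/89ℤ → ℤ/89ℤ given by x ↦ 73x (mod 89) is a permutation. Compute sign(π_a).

Start at x=45: 45 → 81 → 39 → 88 → 16 → 11 → 2 → … (one orbit).
Cycle lengths of π_73 on ℤ/89ℤ: [22, 22, 22, 22, 1]; 5 cycles in total.
With 5 cycles on 89 points, sign = (−1)^{89−5} = +1.

+1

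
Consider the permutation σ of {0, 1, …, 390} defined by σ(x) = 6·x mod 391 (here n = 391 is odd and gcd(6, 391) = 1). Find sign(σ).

Trace 139: π^k(139) = [139, 52, 312, 308, 284, 140, 58] for k=0..6.
Decompose π into cycles: lengths [176, 176, 16, 11, 11, 1] (6 cycles, including the fixed point 0).
sign(π) = (−1)^{n − #cycles} = (−1)^{391−6} = (−1)^385 = -1.
Check: (6/391) = -1 by Zolotarev.

-1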